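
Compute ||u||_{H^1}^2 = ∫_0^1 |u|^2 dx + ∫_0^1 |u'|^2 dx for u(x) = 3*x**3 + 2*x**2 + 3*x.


||u||_{H^1}^2 = 9683/105

The H^1 norm (squared) on an interval (0, L) is
  ||u||_{H^1}^2 = ∫_0^L u(x)^2 dx + ∫_0^L u'(x)^2 dx.
Compute u'(x) = 9*x**2 + 4*x + 3.
Then u(x)^2 = 9*x**6 + 12*x**5 + 22*x**4 + 12*x**3 + 9*x**2 and u'(x)^2 = 81*x**4 + 72*x**3 + 70*x**2 + 24*x + 9.
Integrate each monomial from 0 to 1 using ∫_0^1 c·x^n dx = c·1^(n+1)/(n+1):
  ∫_0^1 u(x)^2 dx = ∫_0^1 (9*x^6 + 12*x^5 + 22*x^4 + 12*x^3 + 9*x^2) dx. Term by term:
    ∫_0^1 9*x^6 dx = 9/7;  ∫_0^1 12*x^5 dx = 2;  ∫_0^1 22*x^4 dx = 22/5;
    ∫_0^1 12*x^3 dx = 3;  ∫_0^1 9*x^2 dx = 3.
  Sum: 9/7 + 2 + 22/5 + 3 + 3 = 479/35.
  ∫_0^1 u'(x)^2 dx = ∫_0^1 (81*x^4 + 72*x^3 + 70*x^2 + 24*x + 9) dx. Term by term:
    ∫_0^1 81*x^4 dx = 81/5;  ∫_0^1 72*x^3 dx = 18;  ∫_0^1 70*x^2 dx = 70/3;
    ∫_0^1 24*x dx = 12;  ∫_0^1 9 dx = 9.
  Sum: 81/5 + 18 + 70/3 + 12 + 9 = 1178/15.
Adding: ||u||_{H^1}^2 = 479/35 + 1178/15 = 9683/105.


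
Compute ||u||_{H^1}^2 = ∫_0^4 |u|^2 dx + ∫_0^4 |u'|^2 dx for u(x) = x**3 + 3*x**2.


||u||_{H^1}^2 = 461824/35

The H^1 norm (squared) on an interval (0, L) is
  ||u||_{H^1}^2 = ∫_0^L u(x)^2 dx + ∫_0^L u'(x)^2 dx.
Compute u'(x) = 3*x**2 + 6*x.
Then u(x)^2 = x**6 + 6*x**5 + 9*x**4 and u'(x)^2 = 9*x**4 + 36*x**3 + 36*x**2.
Integrate each monomial from 0 to 4 using ∫_0^4 c·x^n dx = c·4^(n+1)/(n+1):
  ∫_0^4 u(x)^2 dx = ∫_0^4 (x^6 + 6*x^5 + 9*x^4) dx. Term by term:
    ∫_0^4 x^6 dx = 16384/7;  ∫_0^4 6*x^5 dx = 4096;  ∫_0^4 9*x^4 dx = 9216/5.
  Sum: 16384/7 + 4096 + 9216/5 = 289792/35.
  ∫_0^4 u'(x)^2 dx = ∫_0^4 (9*x^4 + 36*x^3 + 36*x^2) dx. Term by term:
    ∫_0^4 9*x^4 dx = 9216/5;  ∫_0^4 36*x^3 dx = 2304;  ∫_0^4 36*x^2 dx = 768.
  Sum: 9216/5 + 2304 + 768 = 24576/5.
Adding: ||u||_{H^1}^2 = 289792/35 + 24576/5 = 461824/35.


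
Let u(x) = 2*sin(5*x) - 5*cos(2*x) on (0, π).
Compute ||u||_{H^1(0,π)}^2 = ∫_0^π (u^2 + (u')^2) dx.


||u||_{H^1(0,π)}^2 = -1000/21 + 229*π/2

u'(x) = 10*sin(2*x) + 10*cos(5*x).
Expand u² and (u')² and integrate term by term on (0, π), using: for integers n ≥ 1, ∫_0^π sin²(nx) dx = ∫_0^π cos²(nx) dx = π/2; for n ≠ n', ∫_0^π sin(nx)sin(n'x) dx = ∫_0^π cos(nx)cos(n'x) dx = 0; and by product-to-sum, ∫_0^π sin(nx)cos(n'x) dx = ½∫_0^π [sin((n+n')x) + sin((n−n')x)] dx, which is 0 when n+n' is even and 2n/(n²−n'²) when n+n' is odd (it need not vanish on (0, π)).
  u² squared terms: (-5)²·∫cos(2x)² dx = 25·π/2 = 25*π/2;  (2)²·∫sin(5x)² dx = 4·π/2 = 2*π.
  u² cross terms: 2·(-5)·(2)·∫cos(2x)·sin(5x) dx = -20·(10/21) = -200/21.
  So ∫_0^π u² dx = 25*π/2 + 2*π − 200/21 = -200/21 + 29*π/2.
  (u')² squared terms: (10)²·∫cos(5x)² dx = 100·π/2 = 50*π;  (10)²·∫sin(2x)² dx = 100·π/2 = 50*π.
  (u')² cross terms: 2·(10)·(10)·∫cos(5x)·sin(2x) dx = 200·(-4/21) = -800/21.
  So ∫_0^π (u')² dx = 50*π + 50*π − 800/21 = -800/21 + 100*π.
||u||_{H^1}^2 = (-200/21 + 29*π/2) + (-800/21 + 100*π) = -1000/21 + 229*π/2.


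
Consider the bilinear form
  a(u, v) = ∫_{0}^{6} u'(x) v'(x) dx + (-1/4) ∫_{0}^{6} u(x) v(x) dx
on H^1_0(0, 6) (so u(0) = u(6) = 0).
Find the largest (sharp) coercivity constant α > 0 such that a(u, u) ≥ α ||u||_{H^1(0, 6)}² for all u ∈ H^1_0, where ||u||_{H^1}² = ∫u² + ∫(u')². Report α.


α = (-9 + π^2)/(π^2 + 36)

Coercivity of a(·,·) on H^1_0(0, 6) means a(u, u) ≥ α ||u||_{H^1}² for every u ∈ H^1_0.
The interval has length L = 6, and Poincaré/coercivity depend only on L. Here a(u, u) = ∫(u')² + (-1/4)·∫u².
Here c = -1/4 < 0 with |c| < (π/L)² = π^2/36, so coercivity still holds. The condition a(u,u) ≥ α||u||_{H^1}² reads (1−α)∫(u')² ≥ (α−c)∫u². Any admissible α is ≤ 1 (rapidly oscillating u have ∫u²/∫(u')² → 0), and α = 1 would force 0 ≥ (1−c)∫u², impossible since c < 1; so 1−α > 0. By the sharp Poincaré inequality on H^1_0 of an interval of length L, ∫(u')² ≥ (π/L)²∫u² with equality for the first sine mode sin(π(x−x₀)/L) (x₀ the left endpoint), so the inequality holds for all u iff (1−α)(π/L)² ≥ α − c, i.e. α ≤ ((π/L)² + c)/((π/L)² + 1) = (1 + c(L/π)²)/(1 + (L/π)²). (Direct route, valid since c ≤ 0: Poincaré gives c∫u² ≥ c(L/π)²∫(u')², so a(u,u) ≥ (1 + c(L/π)²)∫(u')², while ||u||_{H^1}² ≤ (1 + (L/π)²)∫(u')²; dividing yields the same α.) With (π/L)² = π^2/36 and c = -1/4, the largest admissible constant is α = ((π/L)² + c)/((π/L)² + 1).
Simplifying, α = (-9 + π^2)/(π^2 + 36).


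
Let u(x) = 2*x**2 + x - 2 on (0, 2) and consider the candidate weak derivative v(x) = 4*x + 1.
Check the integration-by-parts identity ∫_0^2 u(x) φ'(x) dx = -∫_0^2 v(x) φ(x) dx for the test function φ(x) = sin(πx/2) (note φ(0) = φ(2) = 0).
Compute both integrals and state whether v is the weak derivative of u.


LHS = -20/π, RHS = -20/π. Yes, v = u' weakly.

u(x) = 2*x**2 + x - 2, classical derivative u'(x) = 4*x + 1.
φ(x) = sin(πx/2), so φ'(x) = π*cos(π*x/2)/2.
Note φ(0) = φ(2) = 0, so the boundary term u·φ vanishes.
LHS = ∫_0^2 u(x) φ'(x) dx = ∫_0^2 (π*x^2*cos(π*x/2) + π*x*cos(π*x/2)/2 - π*cos(π*x/2)) dx. Term by term:
  ∫_0^2 -π*cos(π*x/2) dx = 0;  ∫_0^2 π*x^2*cos(π*x/2) dx = -16/π;  ∫_0^2 π*x*cos(π*x/2)/2 dx = -4/π.
Sum: 0 − 16/π − 4/π = -20/π.
So LHS = -20/π.
∫_0^2 v(x) φ(x) dx = ∫_0^2 (4*x*sin(π*x/2) + sin(π*x/2)) dx. Term by term:
  ∫_0^2 4*x*sin(π*x/2) dx = 16/π;  ∫_0^2 sin(π*x/2) dx = 4/π.
Sum: 16/π + 4/π = 20/π.
So RHS = -∫_0^2 v(x) φ(x) dx = -20/π.
LHS = RHS, so the identity holds for this test φ.
Moreover u is smooth here and v(x) = u'(x) = 4*x + 1 pointwise, so the identity holds for every test function. Hence v is the weak derivative of u.


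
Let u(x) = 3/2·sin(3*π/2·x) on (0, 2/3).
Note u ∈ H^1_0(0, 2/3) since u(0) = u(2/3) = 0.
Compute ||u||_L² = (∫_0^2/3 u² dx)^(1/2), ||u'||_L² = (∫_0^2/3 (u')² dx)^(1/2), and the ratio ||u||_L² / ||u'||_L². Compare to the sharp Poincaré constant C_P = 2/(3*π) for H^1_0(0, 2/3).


||u||_L² / ||u'||_L² = 2/(3*π) = C_P.

u(x) = 3/2·sin(3*π/2·x), so u'(x) = 9*π*cos(3*π*x/2)/4.
Writing u(x) = A·sin(kπx/L) with A = 3/2 and k = 1, use ∫_0^L sin²(kπx/L) dx = L/2 and ∫_0^L cos²(kπx/L) dx = L/2.
u² = 9/4·sin²(3*π/2·x) and (u')² = 81*π^2/16·cos²(3*π/2·x), and each of sin², cos² integrates to L/2 = 1/3 over (0, 2/3).
∫_0^2/3 u² dx = 3/4, so ||u||_L² = sqrt(3)/2.
∫_0^2/3 (u')² dx = 27*π^2/16, so ||u'||_L² = 3*sqrt(3)*π/4.
Ratio ||u||_L² / ||u'||_L² = 2/(3*π).
Sharp Poincaré constant on H^1_0(0, 2/3) is C_P = L/π = 2/(3*π), achieved by sin(3*π/2·x).
This is the k = 1 eigenfunction (up to amplitude), so the ratio equals the sharp Poincaré constant exactly.


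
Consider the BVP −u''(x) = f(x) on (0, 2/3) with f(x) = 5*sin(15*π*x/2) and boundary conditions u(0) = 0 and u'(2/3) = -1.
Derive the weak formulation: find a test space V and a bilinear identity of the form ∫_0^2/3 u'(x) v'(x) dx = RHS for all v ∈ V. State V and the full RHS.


V = {v ∈ H^1(0, 2/3) : v(0) = 0} (test functions vanish at x = 0 where u is specified); weak form: ∫_0^2/3 u'v' dx = ∫_0^2/3 (5*sin(15*π*x/2)) v dx − v(2/3) for all v ∈ V.

Multiply both sides by a test function v and integrate from 0 to 2/3:
  ∫_0^2/3 −u''(x) v(x) dx = ∫_0^2/3 f(x) v(x) dx.
Integrate the LHS by parts once:
  ∫_0^2/3 −u'' v dx = −[u'(x) v(x)]_0^2/3 + ∫_0^2/3 u'(x) v'(x) dx.
Thus ∫_0^2/3 u'(x) v'(x) dx = ∫_0^2/3 f(x) v(x) dx + [u'(x) v(x)]_0^2/3.
Choose V so that boundary terms are either known or forced to vanish.
Mixed BC: u(0) = 0 (Dirichlet) and u'(2/3) = -1 (Neumann). Define V = {v ∈ H^1(0, 2/3) : v(0) = 0}. Then [u' v]_0^2/3 = u'(2/3)·v(2/3) − u'(0)·0 = − v(2/3).
Weak formulation: find u (satisfying any essential BC) such that ∫_0^2/3 u'(x) v'(x) dx = ∫_0^2/3 f v dx − v(2/3) for all v ∈ V (Dirichlet at 0 absorbed into V; Neumann datum at x = 2/3 contributes the boundary term).
Substituting f(x) = 5*sin(15*π*x/2), the right-hand side is ∫_0^2/3 (5*sin(15*π*x/2)) v dx − v(2/3).


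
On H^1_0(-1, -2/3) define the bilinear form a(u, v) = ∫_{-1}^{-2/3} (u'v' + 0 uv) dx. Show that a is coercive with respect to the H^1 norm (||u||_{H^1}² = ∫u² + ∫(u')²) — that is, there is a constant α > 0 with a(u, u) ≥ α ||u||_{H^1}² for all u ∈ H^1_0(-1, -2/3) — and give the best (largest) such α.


α = 9*π^2/(1 + 9*π^2)

Coercivity of a(·,·) on H^1_0(-1, -2/3) means a(u, u) ≥ α ||u||_{H^1}² for every u ∈ H^1_0.
The interval has length L = 1/3, and Poincaré/coercivity depend only on L. Here a(u, u) = ∫(u')² + (0)·∫u².
Here c = 0, so a(u,u) = ∫(u')² alone. The condition a(u,u) ≥ α||u||_{H^1}² reads (1−α)∫(u')² ≥ (α−c)∫u². Any admissible α is ≤ 1 (rapidly oscillating u have ∫u²/∫(u')² → 0), and α = 1 would force 0 ≥ (1−c)∫u², impossible since c < 1; so 1−α > 0. By the sharp Poincaré inequality on H^1_0 of an interval of length L, ∫(u')² ≥ (π/L)²∫u² with equality for the first sine mode sin(π(x−x₀)/L) (x₀ the left endpoint), so the inequality holds for all u iff (1−α)(π/L)² ≥ α − c, i.e. α ≤ ((π/L)² + c)/((π/L)² + 1) = (1 + c(L/π)²)/(1 + (L/π)²). (Direct route, valid since c ≤ 0: Poincaré gives c∫u² ≥ c(L/π)²∫(u')², so a(u,u) ≥ (1 + c(L/π)²)∫(u')², while ||u||_{H^1}² ≤ (1 + (L/π)²)∫(u')²; dividing yields the same α.) With (π/L)² = 9*π^2 and c = 0, the largest admissible constant is α = ((π/L)² + c)/((π/L)² + 1).
Simplifying, α = 9*π^2/(1 + 9*π^2).


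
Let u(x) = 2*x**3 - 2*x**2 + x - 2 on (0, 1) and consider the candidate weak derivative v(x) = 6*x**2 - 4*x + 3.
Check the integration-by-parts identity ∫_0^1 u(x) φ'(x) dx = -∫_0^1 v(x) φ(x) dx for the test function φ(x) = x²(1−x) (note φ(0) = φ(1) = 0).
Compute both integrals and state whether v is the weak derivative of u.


LHS = -1/12, RHS = -1/4. No, v is not the weak derivative of u.

u(x) = 2*x**3 - 2*x**2 + x - 2, classical derivative u'(x) = 6*x**2 - 4*x + 1.
φ(x) = x²(1−x), so φ'(x) = x*(2 - 3*x).
Note φ(0) = φ(1) = 0, so the boundary term u·φ vanishes.
LHS = ∫_0^1 u(x) φ'(x) dx = ∫_0^1 (-6*x^5 + 10*x^4 - 7*x^3 + 8*x^2 - 4*x) dx. Term by term:
  ∫_0^1 -6*x^5 dx = -1;  ∫_0^1 10*x^4 dx = 2;  ∫_0^1 -7*x^3 dx = -7/4;
  ∫_0^1 8*x^2 dx = 8/3;  ∫_0^1 -4*x dx = -2.
Sum: -1 + 2 − 7/4 + 8/3 − 2 = -1/12.
So LHS = -1/12.
∫_0^1 v(x) φ(x) dx = ∫_0^1 (-6*x^5 + 10*x^4 - 7*x^3 + 3*x^2) dx. Term by term:
  ∫_0^1 -6*x^5 dx = -1;  ∫_0^1 10*x^4 dx = 2;  ∫_0^1 -7*x^3 dx = -7/4;
  ∫_0^1 3*x^2 dx = 1.
Sum: -1 + 2 − 7/4 + 1 = 1/4.
So RHS = -∫_0^1 v(x) φ(x) dx = -1/4.
LHS − RHS = 1/6 ≠ 0, so the identity fails.
(For a valid weak derivative the identity must hold for EVERY test function, in particular this one. The failure shows v is NOT the weak derivative of u.)
Correct weak derivative would be u'(x) = 6*x**2 - 4*x + 1.


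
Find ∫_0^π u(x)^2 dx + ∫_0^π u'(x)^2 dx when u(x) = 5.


||u||_{H^1(0,π)}^2 = 25*π

u'(x) = 0.
Expand u² and (u')² and integrate term by term on (0, π), using: for integers n ≥ 1, ∫_0^π sin²(nx) dx = ∫_0^π cos²(nx) dx = π/2; for n ≠ n', ∫_0^π sin(nx)sin(n'x) dx = ∫_0^π cos(nx)cos(n'x) dx = 0; and by product-to-sum, ∫_0^π sin(nx)cos(n'x) dx = ½∫_0^π [sin((n+n')x) + sin((n−n')x)] dx, which is 0 when n+n' is even and 2n/(n²−n'²) when n+n' is odd (it need not vanish on (0, π)). For the constant mode: ∫_0^π 1 dx = π, ∫_0^π cos(nx) dx = 0, ∫_0^π sin(nx) dx = (1−(−1)^n)/n.
  u² squared terms: (5)²·∫1 dx = 25·π = 25*π.
  So ∫_0^π u² dx = 25*π.
  u' ≡ 0, so ∫_0^π (u')² dx = 0.
||u||_{H^1}^2 = (25*π) + (0) = 25*π.


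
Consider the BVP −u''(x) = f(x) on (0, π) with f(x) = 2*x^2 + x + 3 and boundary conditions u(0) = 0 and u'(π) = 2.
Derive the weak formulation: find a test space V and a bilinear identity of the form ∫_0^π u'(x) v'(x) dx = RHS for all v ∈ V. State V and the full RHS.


V = {v ∈ H^1(0, π) : v(0) = 0} (test functions vanish at x = 0 where u is specified); weak form: ∫_0^π u'v' dx = ∫_0^π (2*x^2 + x + 3) v dx + 2·v(π) for all v ∈ V.

Multiply both sides by a test function v and integrate from 0 to π:
  ∫_0^π −u''(x) v(x) dx = ∫_0^π f(x) v(x) dx.
Integrate the LHS by parts once:
  ∫_0^π −u'' v dx = −[u'(x) v(x)]_0^π + ∫_0^π u'(x) v'(x) dx.
Thus ∫_0^π u'(x) v'(x) dx = ∫_0^π f(x) v(x) dx + [u'(x) v(x)]_0^π.
Choose V so that boundary terms are either known or forced to vanish.
Mixed BC: u(0) = 0 (Dirichlet) and u'(π) = 2 (Neumann). Define V = {v ∈ H^1(0, π) : v(0) = 0}. Then [u' v]_0^π = u'(π)·v(π) − u'(0)·0 = 2·v(π).
Weak formulation: find u (satisfying any essential BC) such that ∫_0^π u'(x) v'(x) dx = ∫_0^π f v dx + 2·v(π) for all v ∈ V (Dirichlet at 0 absorbed into V; Neumann datum at x = π contributes the boundary term).
Substituting f(x) = 2*x^2 + x + 3, the right-hand side is ∫_0^π (2*x^2 + x + 3) v dx + 2·v(π).


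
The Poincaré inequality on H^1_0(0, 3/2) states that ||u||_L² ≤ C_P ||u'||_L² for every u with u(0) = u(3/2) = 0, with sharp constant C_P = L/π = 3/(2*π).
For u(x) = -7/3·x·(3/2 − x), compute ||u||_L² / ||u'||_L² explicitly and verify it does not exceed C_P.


||u||_L² / ||u'||_L² = 3*sqrt(10)/20 < C_P = 3/(2*π).

u(x) = -7/3·x·(3/2 − x), so u'(x) = 14*x/3 - 7/2.
u(x) = -7/3·x·(3/2 − x) vanishes at x = 0 and x = 3/2, so u ∈ H^1_0(0, 3/2). Differentiate via the product rule and integrate the resulting polynomials term by term.
  ∫_0^3/2 u² dx = ∫_0^3/2 (49*x^4/9 - 49*x^3/3 + 49*x^2/4) dx. Term by term:
    ∫_0^3/2 49*x^4/9 dx = 1323/160;  ∫_0^3/2 -49*x^3/3 dx = -1323/64;  ∫_0^3/2 49*x^2/4 dx = 441/32.
  Sum: 1323/160 − 1323/64 + 441/32 = 441/320.
  ∫_0^3/2 (u')² dx = ∫_0^3/2 (196*x^2/9 - 98*x/3 + 49/4) dx. Term by term:
    ∫_0^3/2 196*x^2/9 dx = 49/2;  ∫_0^3/2 -98*x/3 dx = -147/4;  ∫_0^3/2 49/4 dx = 147/8.
  Sum: 49/2 − 147/4 + 147/8 = 49/8.
∫_0^3/2 u² dx = 441/320, so ||u||_L² = 21*sqrt(5)/40.
∫_0^3/2 (u')² dx = 49/8, so ||u'||_L² = 7*sqrt(2)/4.
Ratio ||u||_L² / ||u'||_L² = 3*sqrt(10)/20.
Sharp Poincaré constant on H^1_0(0, 3/2) is C_P = L/π = 3/(2*π), achieved by sin(2*π/3·x).
A polynomial bump cannot attain the sharp Poincaré constant (only the first sine eigenfunction does), so the ratio is strictly less than C_P, consistent with ||u||_L² ≤ C_P ||u'||_L².


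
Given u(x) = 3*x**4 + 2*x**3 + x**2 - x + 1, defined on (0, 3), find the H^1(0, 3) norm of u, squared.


||u||_{H^1}^2 = 495471/5

The H^1 norm (squared) on an interval (0, L) is
  ||u||_{H^1}^2 = ∫_0^L u(x)^2 dx + ∫_0^L u'(x)^2 dx.
Compute u'(x) = 12*x**3 + 6*x**2 + 2*x - 1.
Then u(x)^2 = 9*x**8 + 12*x**7 + 10*x**6 - 2*x**5 + 3*x**4 + 2*x**3 + 3*x**2 - 2*x + 1 and u'(x)^2 = 144*x**6 + 144*x**5 + 84*x**4 - 8*x**2 - 4*x + 1.
Integrate each monomial from 0 to 3 using ∫_0^3 c·x^n dx = c·3^(n+1)/(n+1):
  ∫_0^3 u(x)^2 dx = ∫_0^3 (9*x^8 + 12*x^7 + 10*x^6 - 2*x^5 + 3*x^4 + 2*x^3 + 3*x^2 - 2*x + 1) dx. Term by term:
    ∫_0^3 9*x^8 dx = 19683;  ∫_0^3 12*x^7 dx = 19683/2;  ∫_0^3 10*x^6 dx = 21870/7;
    ∫_0^3 -2*x^5 dx = -243;  ∫_0^3 3*x^4 dx = 729/5;  ∫_0^3 2*x^3 dx = 81/2;
    ∫_0^3 3*x^2 dx = 27;  ∫_0^3 -2*x dx = -9;  ∫_0^3 1 dx = 3.
  Sum: 19683 + 19683/2 + 21870/7 − 243 + 729/5 + 81/2 + 27 − 9 + 3 = 1141458/35.
  ∫_0^3 u'(x)^2 dx = ∫_0^3 (144*x^6 + 144*x^5 + 84*x^4 - 8*x^2 - 4*x + 1) dx. Term by term:
    ∫_0^3 144*x^6 dx = 314928/7;  ∫_0^3 144*x^5 dx = 17496;  ∫_0^3 84*x^4 dx = 20412/5;
    ∫_0^3 -8*x^2 dx = -72;  ∫_0^3 -4*x dx = -18;  ∫_0^3 1 dx = 3.
  Sum: 314928/7 + 17496 + 20412/5 − 72 − 18 + 3 = 2326839/35.
Adding: ||u||_{H^1}^2 = 1141458/35 + 2326839/35 = 495471/5.


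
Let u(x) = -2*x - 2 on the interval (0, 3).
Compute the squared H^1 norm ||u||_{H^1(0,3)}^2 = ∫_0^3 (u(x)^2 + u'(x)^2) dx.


||u||_{H^1}^2 = 96

The H^1 norm (squared) on an interval (0, L) is
  ||u||_{H^1}^2 = ∫_0^L u(x)^2 dx + ∫_0^L u'(x)^2 dx.
Compute u'(x) = -2.
Then u(x)^2 = 4*x**2 + 8*x + 4 and u'(x)^2 = 4.
Integrate each monomial from 0 to 3 using ∫_0^3 c·x^n dx = c·3^(n+1)/(n+1):
  ∫_0^3 u(x)^2 dx = ∫_0^3 (4*x^2 + 8*x + 4) dx. Term by term:
    ∫_0^3 4*x^2 dx = 36;  ∫_0^3 8*x dx = 36;  ∫_0^3 4 dx = 12.
  Sum: 36 + 36 + 12 = 84.
  ∫_0^3 u'(x)^2 dx = ∫_0^3 (4) dx. Term by term:
    ∫_0^3 4 dx = 12.
Adding: ||u||_{H^1}^2 = 84 + 12 = 96.


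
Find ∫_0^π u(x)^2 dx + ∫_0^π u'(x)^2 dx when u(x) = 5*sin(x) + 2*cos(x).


||u||_{H^1(0,π)}^2 = 29*π

u'(x) = -2*sin(x) + 5*cos(x).
Expand u² and (u')² and integrate term by term on (0, π), using: for integers n ≥ 1, ∫_0^π sin²(nx) dx = ∫_0^π cos²(nx) dx = π/2; for n ≠ n', ∫_0^π sin(nx)sin(n'x) dx = ∫_0^π cos(nx)cos(n'x) dx = 0; and by product-to-sum, ∫_0^π sin(nx)cos(n'x) dx = ½∫_0^π [sin((n+n')x) + sin((n−n')x)] dx, which is 0 when n+n' is even and 2n/(n²−n'²) when n+n' is odd (it need not vanish on (0, π)).
  u² squared terms: (2)²·∫cos(x)² dx = 4·π/2 = 2*π;  (5)²·∫sin(x)² dx = 25·π/2 = 25*π/2.
  u² cross terms: 2·(2)·(5)·∫cos(x)·sin(x) dx = 20·(0) = 0.
  So ∫_0^π u² dx = 2*π + 25*π/2 + 0 = 29*π/2.
  (u')² squared terms: (-2)²·∫sin(x)² dx = 4·π/2 = 2*π;  (5)²·∫cos(x)² dx = 25·π/2 = 25*π/2.
  (u')² cross terms: 2·(-2)·(5)·∫sin(x)·cos(x) dx = -20·(0) = 0.
  So ∫_0^π (u')² dx = 2*π + 25*π/2 + 0 = 29*π/2.
||u||_{H^1}^2 = (29*π/2) + (29*π/2) = 29*π.


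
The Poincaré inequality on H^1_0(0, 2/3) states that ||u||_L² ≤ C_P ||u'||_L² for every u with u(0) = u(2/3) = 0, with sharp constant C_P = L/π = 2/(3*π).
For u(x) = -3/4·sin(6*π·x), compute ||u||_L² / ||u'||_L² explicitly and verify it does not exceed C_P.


||u||_L² / ||u'||_L² = 1/(6*π) < C_P = 2/(3*π).

u(x) = -3/4·sin(6*π·x), so u'(x) = -9*π*cos(6*π*x)/2.
Writing u(x) = A·sin(kπx/L) with A = -3/4 and k = 4, use ∫_0^L sin²(kπx/L) dx = L/2 and ∫_0^L cos²(kπx/L) dx = L/2.
u² = 9/16·sin²(6*π·x) and (u')² = 81*π^2/4·cos²(6*π·x), and each of sin², cos² integrates to L/2 = 1/3 over (0, 2/3).
∫_0^2/3 u² dx = 3/16, so ||u||_L² = sqrt(3)/4.
∫_0^2/3 (u')² dx = 27*π^2/4, so ||u'||_L² = 3*sqrt(3)*π/2.
Ratio ||u||_L² / ||u'||_L² = 1/(6*π).
Sharp Poincaré constant on H^1_0(0, 2/3) is C_P = L/π = 2/(3*π), achieved by sin(3*π/2·x).
This is the k = 4 harmonic; the ratio L/(kπ) is strictly less than C_P = L/π, consistent with the sharp inequality ||u||_L² ≤ C_P ||u'||_L².


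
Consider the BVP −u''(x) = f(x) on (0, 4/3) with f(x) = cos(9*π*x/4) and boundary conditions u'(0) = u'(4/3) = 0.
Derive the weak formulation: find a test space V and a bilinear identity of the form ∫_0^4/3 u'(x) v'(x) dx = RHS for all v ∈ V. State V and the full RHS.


V = H^1(0, 4/3) (no boundary constraint on v; u is determined up to an additive constant); weak form: ∫_0^4/3 u'v' dx = ∫_0^4/3 (cos(9*π*x/4)) v dx for all v ∈ V.

Multiply both sides by a test function v and integrate from 0 to 4/3:
  ∫_0^4/3 −u''(x) v(x) dx = ∫_0^4/3 f(x) v(x) dx.
Integrate the LHS by parts once:
  ∫_0^4/3 −u'' v dx = −[u'(x) v(x)]_0^4/3 + ∫_0^4/3 u'(x) v'(x) dx.
Thus ∫_0^4/3 u'(x) v'(x) dx = ∫_0^4/3 f(x) v(x) dx + [u'(x) v(x)]_0^4/3.
Choose V so that boundary terms are either known or forced to vanish.
u has homogeneous Neumann: u'(0) = u'(4/3) = 0. So [u' v]_0^4/3 = 0·v(4/3) − 0·v(0) = 0 for any v; take V = H^1(0, 4/3).
Weak formulation: find u (satisfying any essential BC) such that ∫_0^4/3 u'(x) v'(x) dx = ∫_0^4/3 f v dx for all v ∈ V (homogeneous Neumann, so boundary terms vanish).
Substituting f(x) = cos(9*π*x/4), the right-hand side is ∫_0^4/3 (cos(9*π*x/4)) v dx.
Compatibility check (pure Neumann): taking v ≡ 1 ∈ V gives 0 = ∫_0^4/3 f dx + (0) − (0), i.e. ∫_0^4/3 f dx must equal u'(0) − u'(4/3) = 0. Indeed ∫_0^4/3 (cos(9*π*x/4)) dx = 0, so the data are compatible. The solution is then unique only up to an additive constant (fix it e.g. by requiring ∫_0^4/3 u dx = 0).


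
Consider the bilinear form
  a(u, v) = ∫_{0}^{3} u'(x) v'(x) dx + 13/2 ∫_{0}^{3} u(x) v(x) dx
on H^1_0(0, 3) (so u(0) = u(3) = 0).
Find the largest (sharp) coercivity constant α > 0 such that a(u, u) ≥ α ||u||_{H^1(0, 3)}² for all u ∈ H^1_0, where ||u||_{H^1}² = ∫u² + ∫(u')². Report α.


α = 1

Coercivity of a(·,·) on H^1_0(0, 3) means a(u, u) ≥ α ||u||_{H^1}² for every u ∈ H^1_0.
The interval has length L = 3, and Poincaré/coercivity depend only on L. Here a(u, u) = ∫(u')² + (13/2)·∫u².
Here c = 13/2 ≥ 1, so a(u,u) = ∫(u')² + c∫u² ≥ ∫(u')² + ∫u² = ||u||_{H^1}², i.e. α = 1 works. No larger α is possible: a(u,u) ≥ α||u||_{H^1}² means (1−α)∫(u')² ≥ (α−c)∫u², and for the modes u_n = sin(nπ(x−x₀)/L) (x₀ the left endpoint) one has ∫u_n²/∫(u_n')² = (L/(nπ))² → 0, so a(u_n,u_n)/||u_n||_{H^1}² → 1. Hence the optimal constant is α = 1.
Therefore α = 1.


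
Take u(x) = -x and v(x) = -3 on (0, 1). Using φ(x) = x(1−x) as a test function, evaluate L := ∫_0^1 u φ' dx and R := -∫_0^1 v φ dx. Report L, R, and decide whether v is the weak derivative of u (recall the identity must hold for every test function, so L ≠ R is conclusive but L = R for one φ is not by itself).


LHS = 1/6, RHS = 1/2. No, v is not the weak derivative of u.

u(x) = -x, classical derivative u'(x) = -1.
φ(x) = x(1−x), so φ'(x) = 1 - 2*x.
Note φ(0) = φ(1) = 0, so the boundary term u·φ vanishes.
LHS = ∫_0^1 u(x) φ'(x) dx = ∫_0^1 (2*x^2 - x) dx. Term by term:
  ∫_0^1 2*x^2 dx = 2/3;  ∫_0^1 -x dx = -1/2.
Sum: 2/3 − 1/2 = 1/6.
So LHS = 1/6.
∫_0^1 v(x) φ(x) dx = ∫_0^1 (3*x^2 - 3*x) dx. Term by term:
  ∫_0^1 3*x^2 dx = 1;  ∫_0^1 -3*x dx = -3/2.
Sum: 1 − 3/2 = -1/2.
So RHS = -∫_0^1 v(x) φ(x) dx = 1/2.
LHS − RHS = -1/3 ≠ 0, so the identity fails.
(For a valid weak derivative the identity must hold for EVERY test function, in particular this one. The failure shows v is NOT the weak derivative of u.)
Correct weak derivative would be u'(x) = -1.


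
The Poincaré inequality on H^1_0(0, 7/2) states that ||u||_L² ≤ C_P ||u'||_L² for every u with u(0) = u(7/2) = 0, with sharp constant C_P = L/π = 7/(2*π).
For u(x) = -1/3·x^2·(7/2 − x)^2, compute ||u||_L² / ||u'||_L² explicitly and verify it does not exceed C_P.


||u||_L² / ||u'||_L² = 7*sqrt(3)/12 < C_P = 7/(2*π).

u(x) = -1/3·x^2·(7/2 − x)^2, so u'(x) = x*(-8*x^2 + 42*x - 49)/6.
u(x) = -1/3·x^2·(7/2 − x)^2 vanishes at x = 0 and x = 7/2, so u ∈ H^1_0(0, 7/2). Differentiate via the product rule and integrate the resulting polynomials term by term.
  ∫_0^7/2 u² dx = ∫_0^7/2 (x^8/9 - 14*x^7/9 + 49*x^6/6 - 343*x^5/18 + 2401*x^4/144) dx. Term by term:
    ∫_0^7/2 x^8/9 dx = 40353607/41472;  ∫_0^7/2 -14*x^7/9 dx = -40353607/9216;  ∫_0^7/2 49*x^6/6 dx = 5764801/768;
    ∫_0^7/2 -343*x^5/18 dx = -40353607/6912;  ∫_0^7/2 2401*x^4/144 dx = 40353607/23040.
  Sum: 40353607/41472 − 40353607/9216 + 5764801/768 − 40353607/6912 + 40353607/23040 = 5764801/414720.
  ∫_0^7/2 (u')² dx = ∫_0^7/2 (16*x^6/9 - 56*x^5/3 + 637*x^4/9 - 343*x^3/3 + 2401*x^2/36) dx. Term by term:
    ∫_0^7/2 16*x^6/9 dx = 117649/72;  ∫_0^7/2 -56*x^5/3 dx = -823543/144;  ∫_0^7/2 637*x^4/9 dx = 10706059/1440;
    ∫_0^7/2 -343*x^3/3 dx = -823543/192;  ∫_0^7/2 2401*x^2/36 dx = 823543/864.
  Sum: 117649/72 − 823543/144 + 10706059/1440 − 823543/192 + 823543/864 = 117649/8640.
∫_0^7/2 u² dx = 5764801/414720, so ||u||_L² = 2401*sqrt(5)/1440.
∫_0^7/2 (u')² dx = 117649/8640, so ||u'||_L² = 343*sqrt(15)/360.
Ratio ||u||_L² / ||u'||_L² = 7*sqrt(3)/12.
Sharp Poincaré constant on H^1_0(0, 7/2) is C_P = L/π = 7/(2*π), achieved by sin(2*π/7·x).
A polynomial bump cannot attain the sharp Poincaré constant (only the first sine eigenfunction does), so the ratio is strictly less than C_P, consistent with ||u||_L² ≤ C_P ||u'||_L².


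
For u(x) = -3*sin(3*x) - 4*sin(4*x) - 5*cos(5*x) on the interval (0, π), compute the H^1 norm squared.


||u||_{H^1(0,π)}^2 = -8320/9 + 506*π

u'(x) = 25*sin(5*x) - 9*cos(3*x) - 16*cos(4*x).
Expand u² and (u')² and integrate term by term on (0, π), using: for integers n ≥ 1, ∫_0^π sin²(nx) dx = ∫_0^π cos²(nx) dx = π/2; for n ≠ n', ∫_0^π sin(nx)sin(n'x) dx = ∫_0^π cos(nx)cos(n'x) dx = 0; and by product-to-sum, ∫_0^π sin(nx)cos(n'x) dx = ½∫_0^π [sin((n+n')x) + sin((n−n')x)] dx, which is 0 when n+n' is even and 2n/(n²−n'²) when n+n' is odd (it need not vanish on (0, π)).
  u² squared terms: (-5)²·∫cos(5x)² dx = 25·π/2 = 25*π/2;  (-4)²·∫sin(4x)² dx = 16·π/2 = 8*π;  (-3)²·∫sin(3x)² dx = 9·π/2 = 9*π/2.
  u² cross terms: 2·(-5)·(-4)·∫cos(5x)·sin(4x) dx = 40·(-8/9) = -320/9;  2·(-5)·(-3)·∫cos(5x)·sin(3x) dx = 30·(0) = 0;  2·(-4)·(-3)·∫sin(4x)·sin(3x) dx = 24·(0) = 0.
  So ∫_0^π u² dx = 25*π/2 + 8*π + 9*π/2 − 320/9 + 0 + 0 = -320/9 + 25*π.
  (u')² squared terms: (-16)²·∫cos(4x)² dx = 256·π/2 = 128*π;  (-9)²·∫cos(3x)² dx = 81·π/2 = 81*π/2;  (25)²·∫sin(5x)² dx = 625·π/2 = 625*π/2.
  (u')² cross terms: 2·(-16)·(-9)·∫cos(4x)·cos(3x) dx = 288·(0) = 0;  2·(-16)·(25)·∫cos(4x)·sin(5x) dx = -800·(10/9) = -8000/9;  2·(-9)·(25)·∫cos(3x)·sin(5x) dx = -450·(0) = 0.
  So ∫_0^π (u')² dx = 128*π + 81*π/2 + 625*π/2 + 0 − 8000/9 + 0 = -8000/9 + 481*π.
||u||_{H^1}^2 = (-320/9 + 25*π) + (-8000/9 + 481*π) = -8320/9 + 506*π.


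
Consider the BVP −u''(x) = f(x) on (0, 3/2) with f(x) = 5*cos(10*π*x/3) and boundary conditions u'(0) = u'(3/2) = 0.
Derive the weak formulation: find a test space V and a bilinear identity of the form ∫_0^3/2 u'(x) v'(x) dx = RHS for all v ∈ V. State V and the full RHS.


V = H^1(0, 3/2) (no boundary constraint on v; u is determined up to an additive constant); weak form: ∫_0^3/2 u'v' dx = ∫_0^3/2 (5*cos(10*π*x/3)) v dx for all v ∈ V.

Multiply both sides by a test function v and integrate from 0 to 3/2:
  ∫_0^3/2 −u''(x) v(x) dx = ∫_0^3/2 f(x) v(x) dx.
Integrate the LHS by parts once:
  ∫_0^3/2 −u'' v dx = −[u'(x) v(x)]_0^3/2 + ∫_0^3/2 u'(x) v'(x) dx.
Thus ∫_0^3/2 u'(x) v'(x) dx = ∫_0^3/2 f(x) v(x) dx + [u'(x) v(x)]_0^3/2.
Choose V so that boundary terms are either known or forced to vanish.
u has homogeneous Neumann: u'(0) = u'(3/2) = 0. So [u' v]_0^3/2 = 0·v(3/2) − 0·v(0) = 0 for any v; take V = H^1(0, 3/2).
Weak formulation: find u (satisfying any essential BC) such that ∫_0^3/2 u'(x) v'(x) dx = ∫_0^3/2 f v dx for all v ∈ V (homogeneous Neumann, so boundary terms vanish).
Substituting f(x) = 5*cos(10*π*x/3), the right-hand side is ∫_0^3/2 (5*cos(10*π*x/3)) v dx.
Compatibility check (pure Neumann): taking v ≡ 1 ∈ V gives 0 = ∫_0^3/2 f dx + (0) − (0), i.e. ∫_0^3/2 f dx must equal u'(0) − u'(3/2) = 0. Indeed ∫_0^3/2 (5*cos(10*π*x/3)) dx = 0, so the data are compatible. The solution is then unique only up to an additive constant (fix it e.g. by requiring ∫_0^3/2 u dx = 0).


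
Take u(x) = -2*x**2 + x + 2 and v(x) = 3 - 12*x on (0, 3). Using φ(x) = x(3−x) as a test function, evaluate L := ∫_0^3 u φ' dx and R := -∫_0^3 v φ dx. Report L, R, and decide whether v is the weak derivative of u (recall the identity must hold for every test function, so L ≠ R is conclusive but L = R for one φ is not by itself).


LHS = 45/2, RHS = 135/2. No, v is not the weak derivative of u.

u(x) = -2*x**2 + x + 2, classical derivative u'(x) = 1 - 4*x.
φ(x) = x(3−x), so φ'(x) = 3 - 2*x.
Note φ(0) = φ(3) = 0, so the boundary term u·φ vanishes.
LHS = ∫_0^3 u(x) φ'(x) dx = ∫_0^3 (4*x^3 - 8*x^2 - x + 6) dx. Term by term:
  ∫_0^3 4*x^3 dx = 81;  ∫_0^3 -8*x^2 dx = -72;  ∫_0^3 -x dx = -9/2;
  ∫_0^3 6 dx = 18.
Sum: 81 − 72 − 9/2 + 18 = 45/2.
So LHS = 45/2.
∫_0^3 v(x) φ(x) dx = ∫_0^3 (12*x^3 - 39*x^2 + 9*x) dx. Term by term:
  ∫_0^3 12*x^3 dx = 243;  ∫_0^3 -39*x^2 dx = -351;  ∫_0^3 9*x dx = 81/2.
Sum: 243 − 351 + 81/2 = -135/2.
So RHS = -∫_0^3 v(x) φ(x) dx = 135/2.
LHS − RHS = -45 ≠ 0, so the identity fails.
(For a valid weak derivative the identity must hold for EVERY test function, in particular this one. The failure shows v is NOT the weak derivative of u.)
Correct weak derivative would be u'(x) = 1 - 4*x.


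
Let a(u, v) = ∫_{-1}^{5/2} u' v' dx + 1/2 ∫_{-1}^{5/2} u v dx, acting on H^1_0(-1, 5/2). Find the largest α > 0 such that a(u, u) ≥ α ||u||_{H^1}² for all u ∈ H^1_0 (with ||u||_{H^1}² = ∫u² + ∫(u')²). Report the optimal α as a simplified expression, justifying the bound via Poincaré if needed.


α = (49 + 8*π^2)/(2*(4*π^2 + 49))

Coercivity of a(·,·) on H^1_0(-1, 5/2) means a(u, u) ≥ α ||u||_{H^1}² for every u ∈ H^1_0.
The interval has length L = 7/2, and Poincaré/coercivity depend only on L. Here a(u, u) = ∫(u')² + (1/2)·∫u².
Here 0 < c = 1/2 < 1. The condition a(u,u) ≥ α||u||_{H^1}² reads (1−α)∫(u')² ≥ (α−c)∫u². Any admissible α is ≤ 1 (rapidly oscillating u have ∫u²/∫(u')² → 0), and α = 1 would force 0 ≥ (1−c)∫u², impossible since c < 1; so 1−α > 0. By the sharp Poincaré inequality on H^1_0 of an interval of length L, ∫(u')² ≥ (π/L)²∫u² with equality for the first sine mode sin(π(x−x₀)/L) (x₀ the left endpoint), so the inequality holds for all u iff (1−α)(π/L)² ≥ α − c, i.e. α ≤ ((π/L)² + c)/((π/L)² + 1) = (1 + c(L/π)²)/(1 + (L/π)²). With (π/L)² = 4*π^2/49 and c = 1/2, the largest admissible constant is α = ((π/L)² + c)/((π/L)² + 1).
Simplifying, α = (49 + 8*π^2)/(2*(4*π^2 + 49)).


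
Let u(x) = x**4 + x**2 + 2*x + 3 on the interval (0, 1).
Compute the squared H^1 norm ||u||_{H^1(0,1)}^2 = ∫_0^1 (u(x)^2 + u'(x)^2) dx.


||u||_{H^1}^2 = 12794/315

The H^1 norm (squared) on an interval (0, L) is
  ||u||_{H^1}^2 = ∫_0^L u(x)^2 dx + ∫_0^L u'(x)^2 dx.
Compute u'(x) = 4*x**3 + 2*x + 2.
Then u(x)^2 = x**8 + 2*x**6 + 4*x**5 + 7*x**4 + 4*x**3 + 10*x**2 + 12*x + 9 and u'(x)^2 = 16*x**6 + 16*x**4 + 16*x**3 + 4*x**2 + 8*x + 4.
Integrate each monomial from 0 to 1 using ∫_0^1 c·x^n dx = c·1^(n+1)/(n+1):
  ∫_0^1 u(x)^2 dx = ∫_0^1 (x^8 + 2*x^6 + 4*x^5 + 7*x^4 + 4*x^3 + 10*x^2 + 12*x + 9) dx. Term by term:
    ∫_0^1 x^8 dx = 1/9;  ∫_0^1 2*x^6 dx = 2/7;  ∫_0^1 4*x^5 dx = 2/3;
    ∫_0^1 7*x^4 dx = 7/5;  ∫_0^1 4*x^3 dx = 1;  ∫_0^1 10*x^2 dx = 10/3;
    ∫_0^1 12*x dx = 6;  ∫_0^1 9 dx = 9.
  Sum: 1/9 + 2/7 + 2/3 + 7/5 + 1 + 10/3 + 6 + 9 = 6866/315.
  ∫_0^1 u'(x)^2 dx = ∫_0^1 (16*x^6 + 16*x^4 + 16*x^3 + 4*x^2 + 8*x + 4) dx. Term by term:
    ∫_0^1 16*x^6 dx = 16/7;  ∫_0^1 16*x^4 dx = 16/5;  ∫_0^1 16*x^3 dx = 4;
    ∫_0^1 4*x^2 dx = 4/3;  ∫_0^1 8*x dx = 4;  ∫_0^1 4 dx = 4.
  Sum: 16/7 + 16/5 + 4 + 4/3 + 4 + 4 = 1976/105.
Adding: ||u||_{H^1}^2 = 6866/315 + 1976/105 = 12794/315.


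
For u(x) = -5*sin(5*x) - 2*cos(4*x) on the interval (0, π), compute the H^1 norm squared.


||u||_{H^1(0,π)}^2 = 3400/9 + 359*π

u'(x) = 8*sin(4*x) - 25*cos(5*x).
Expand u² and (u')² and integrate term by term on (0, π), using: for integers n ≥ 1, ∫_0^π sin²(nx) dx = ∫_0^π cos²(nx) dx = π/2; for n ≠ n', ∫_0^π sin(nx)sin(n'x) dx = ∫_0^π cos(nx)cos(n'x) dx = 0; and by product-to-sum, ∫_0^π sin(nx)cos(n'x) dx = ½∫_0^π [sin((n+n')x) + sin((n−n')x)] dx, which is 0 when n+n' is even and 2n/(n²−n'²) when n+n' is odd (it need not vanish on (0, π)).
  u² squared terms: (-5)²·∫sin(5x)² dx = 25·π/2 = 25*π/2;  (-2)²·∫cos(4x)² dx = 4·π/2 = 2*π.
  u² cross terms: 2·(-5)·(-2)·∫sin(5x)·cos(4x) dx = 20·(10/9) = 200/9.
  So ∫_0^π u² dx = 25*π/2 + 2*π + 200/9 = 200/9 + 29*π/2.
  (u')² squared terms: (-25)²·∫cos(5x)² dx = 625·π/2 = 625*π/2;  (8)²·∫sin(4x)² dx = 64·π/2 = 32*π.
  (u')² cross terms: 2·(-25)·(8)·∫cos(5x)·sin(4x) dx = -400·(-8/9) = 3200/9.
  So ∫_0^π (u')² dx = 625*π/2 + 32*π + 3200/9 = 3200/9 + 689*π/2.
||u||_{H^1}^2 = (200/9 + 29*π/2) + (3200/9 + 689*π/2) = 3400/9 + 359*π.


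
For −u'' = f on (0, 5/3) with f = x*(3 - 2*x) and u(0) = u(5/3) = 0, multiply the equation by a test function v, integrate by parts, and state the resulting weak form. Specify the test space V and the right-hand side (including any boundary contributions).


V = H^1_0(0, 5/3) (so v(0) = v(5/3) = 0); weak form: ∫_0^5/3 u'v' dx = ∫_0^5/3 (x*(3 - 2*x)) v dx for all v ∈ V.

Multiply both sides by a test function v and integrate from 0 to 5/3:
  ∫_0^5/3 −u''(x) v(x) dx = ∫_0^5/3 f(x) v(x) dx.
Integrate the LHS by parts once:
  ∫_0^5/3 −u'' v dx = −[u'(x) v(x)]_0^5/3 + ∫_0^5/3 u'(x) v'(x) dx.
Thus ∫_0^5/3 u'(x) v'(x) dx = ∫_0^5/3 f(x) v(x) dx + [u'(x) v(x)]_0^5/3.
Choose V so that boundary terms are either known or forced to vanish.
u is Dirichlet: u(0) = u(5/3) = 0. Let V = H^1_0(0, 5/3); then v(0) = v(5/3) = 0, and [u' v]_0^5/3 = 0.
Weak formulation: find u (satisfying any essential BC) such that ∫_0^5/3 u'(x) v'(x) dx = ∫_0^5/3 f v dx for all v ∈ V.
Substituting f(x) = x*(3 - 2*x), the right-hand side is ∫_0^5/3 (x*(3 - 2*x)) v dx.


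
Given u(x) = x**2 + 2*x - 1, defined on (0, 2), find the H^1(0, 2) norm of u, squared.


||u||_{H^1}^2 = 282/5

The H^1 norm (squared) on an interval (0, L) is
  ||u||_{H^1}^2 = ∫_0^L u(x)^2 dx + ∫_0^L u'(x)^2 dx.
Compute u'(x) = 2*x + 2.
Then u(x)^2 = x**4 + 4*x**3 + 2*x**2 - 4*x + 1 and u'(x)^2 = 4*x**2 + 8*x + 4.
Integrate each monomial from 0 to 2 using ∫_0^2 c·x^n dx = c·2^(n+1)/(n+1):
  ∫_0^2 u(x)^2 dx = ∫_0^2 (x^4 + 4*x^3 + 2*x^2 - 4*x + 1) dx. Term by term:
    ∫_0^2 x^4 dx = 32/5;  ∫_0^2 4*x^3 dx = 16;  ∫_0^2 2*x^2 dx = 16/3;
    ∫_0^2 -4*x dx = -8;  ∫_0^2 1 dx = 2.
  Sum: 32/5 + 16 + 16/3 − 8 + 2 = 326/15.
  ∫_0^2 u'(x)^2 dx = ∫_0^2 (4*x^2 + 8*x + 4) dx. Term by term:
    ∫_0^2 4*x^2 dx = 32/3;  ∫_0^2 8*x dx = 16;  ∫_0^2 4 dx = 8.
  Sum: 32/3 + 16 + 8 = 104/3.
Adding: ||u||_{H^1}^2 = 326/15 + 104/3 = 282/5.


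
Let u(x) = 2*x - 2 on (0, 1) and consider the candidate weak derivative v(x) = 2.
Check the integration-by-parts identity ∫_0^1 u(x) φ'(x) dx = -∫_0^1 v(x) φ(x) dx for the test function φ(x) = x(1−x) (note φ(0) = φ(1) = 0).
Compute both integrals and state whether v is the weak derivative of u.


LHS = -1/3, RHS = -1/3. Yes, v = u' weakly.

u(x) = 2*x - 2, classical derivative u'(x) = 2.
φ(x) = x(1−x), so φ'(x) = 1 - 2*x.
Note φ(0) = φ(1) = 0, so the boundary term u·φ vanishes.
LHS = ∫_0^1 u(x) φ'(x) dx = ∫_0^1 (-4*x^2 + 6*x - 2) dx. Term by term:
  ∫_0^1 -4*x^2 dx = -4/3;  ∫_0^1 6*x dx = 3;  ∫_0^1 -2 dx = -2.
Sum: -4/3 + 3 − 2 = -1/3.
So LHS = -1/3.
∫_0^1 v(x) φ(x) dx = ∫_0^1 (-2*x^2 + 2*x) dx. Term by term:
  ∫_0^1 -2*x^2 dx = -2/3;  ∫_0^1 2*x dx = 1.
Sum: -2/3 + 1 = 1/3.
So RHS = -∫_0^1 v(x) φ(x) dx = -1/3.
LHS = RHS, so the identity holds for this test φ.
Moreover u is smooth here and v(x) = u'(x) = 2 pointwise, so the identity holds for every test function. Hence v is the weak derivative of u.


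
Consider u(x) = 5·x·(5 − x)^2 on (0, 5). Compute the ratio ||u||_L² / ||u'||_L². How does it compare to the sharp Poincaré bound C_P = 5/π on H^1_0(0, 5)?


||u||_L² / ||u'||_L² = 5*sqrt(14)/14 < C_P = 5/π.

u(x) = 5·x·(5 − x)^2, so u'(x) = 5*(x - 5)*(3*x - 5).
u(x) = 5·x·(5 − x)^2 vanishes at x = 0 and x = 5, so u ∈ H^1_0(0, 5). Differentiate via the product rule and integrate the resulting polynomials term by term.
  ∫_0^5 u² dx = ∫_0^5 (25*x^6 - 500*x^5 + 3750*x^4 - 12500*x^3 + 15625*x^2) dx. Term by term:
    ∫_0^5 25*x^6 dx = 1953125/7;  ∫_0^5 -500*x^5 dx = -3906250/3;  ∫_0^5 3750*x^4 dx = 2343750;
    ∫_0^5 -12500*x^3 dx = -1953125;  ∫_0^5 15625*x^2 dx = 1953125/3.
  Sum: 1953125/7 − 3906250/3 + 2343750 − 1953125 + 1953125/3 = 390625/21.
  ∫_0^5 (u')² dx = ∫_0^5 (225*x^4 - 3000*x^3 + 13750*x^2 - 25000*x + 15625) dx. Term by term:
    ∫_0^5 225*x^4 dx = 140625;  ∫_0^5 -3000*x^3 dx = -468750;  ∫_0^5 13750*x^2 dx = 1718750/3;
    ∫_0^5 -25000*x dx = -312500;  ∫_0^5 15625 dx = 78125.
  Sum: 140625 − 468750 + 1718750/3 − 312500 + 78125 = 31250/3.
∫_0^5 u² dx = 390625/21, so ||u||_L² = 625*sqrt(21)/21.
∫_0^5 (u')² dx = 31250/3, so ||u'||_L² = 125*sqrt(6)/3.
Ratio ||u||_L² / ||u'||_L² = 5*sqrt(14)/14.
Sharp Poincaré constant on H^1_0(0, 5) is C_P = L/π = 5/π, achieved by sin(π/5·x).
A polynomial bump cannot attain the sharp Poincaré constant (only the first sine eigenfunction does), so the ratio is strictly less than C_P, consistent with ||u||_L² ≤ C_P ||u'||_L².


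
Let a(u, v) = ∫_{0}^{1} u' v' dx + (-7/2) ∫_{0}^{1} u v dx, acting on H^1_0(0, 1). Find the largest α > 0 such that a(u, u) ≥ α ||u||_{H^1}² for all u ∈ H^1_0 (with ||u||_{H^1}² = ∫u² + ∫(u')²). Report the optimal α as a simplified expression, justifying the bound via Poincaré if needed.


α = (-7/2 + π^2)/(1 + π^2)

Coercivity of a(·,·) on H^1_0(0, 1) means a(u, u) ≥ α ||u||_{H^1}² for every u ∈ H^1_0.
The interval has length L = 1, and Poincaré/coercivity depend only on L. Here a(u, u) = ∫(u')² + (-7/2)·∫u².
Here c = -7/2 < 0 with |c| < (π/L)² = π^2, so coercivity still holds. The condition a(u,u) ≥ α||u||_{H^1}² reads (1−α)∫(u')² ≥ (α−c)∫u². Any admissible α is ≤ 1 (rapidly oscillating u have ∫u²/∫(u')² → 0), and α = 1 would force 0 ≥ (1−c)∫u², impossible since c < 1; so 1−α > 0. By the sharp Poincaré inequality on H^1_0 of an interval of length L, ∫(u')² ≥ (π/L)²∫u² with equality for the first sine mode sin(π(x−x₀)/L) (x₀ the left endpoint), so the inequality holds for all u iff (1−α)(π/L)² ≥ α − c, i.e. α ≤ ((π/L)² + c)/((π/L)² + 1) = (1 + c(L/π)²)/(1 + (L/π)²). (Direct route, valid since c ≤ 0: Poincaré gives c∫u² ≥ c(L/π)²∫(u')², so a(u,u) ≥ (1 + c(L/π)²)∫(u')², while ||u||_{H^1}² ≤ (1 + (L/π)²)∫(u')²; dividing yields the same α.) With (π/L)² = π^2 and c = -7/2, the largest admissible constant is α = ((π/L)² + c)/((π/L)² + 1).
Simplifying, α = (-7/2 + π^2)/(1 + π^2).


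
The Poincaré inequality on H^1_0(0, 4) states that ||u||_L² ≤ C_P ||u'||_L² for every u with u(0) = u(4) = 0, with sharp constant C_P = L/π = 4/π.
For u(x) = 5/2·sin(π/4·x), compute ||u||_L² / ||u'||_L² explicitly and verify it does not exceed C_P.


||u||_L² / ||u'||_L² = 4/π = C_P.

u(x) = 5/2·sin(π/4·x), so u'(x) = 5*π*cos(π*x/4)/8.
Writing u(x) = A·sin(kπx/L) with A = 5/2 and k = 1, use ∫_0^L sin²(kπx/L) dx = L/2 and ∫_0^L cos²(kπx/L) dx = L/2.
u² = 25/4·sin²(π/4·x) and (u')² = 25*π^2/64·cos²(π/4·x), and each of sin², cos² integrates to L/2 = 2 over (0, 4).
∫_0^4 u² dx = 25/2, so ||u||_L² = 5*sqrt(2)/2.
∫_0^4 (u')² dx = 25*π^2/32, so ||u'||_L² = 5*sqrt(2)*π/8.
Ratio ||u||_L² / ||u'||_L² = 4/π.
Sharp Poincaré constant on H^1_0(0, 4) is C_P = L/π = 4/π, achieved by sin(π/4·x).
This is the k = 1 eigenfunction (up to amplitude), so the ratio equals the sharp Poincaré constant exactly.


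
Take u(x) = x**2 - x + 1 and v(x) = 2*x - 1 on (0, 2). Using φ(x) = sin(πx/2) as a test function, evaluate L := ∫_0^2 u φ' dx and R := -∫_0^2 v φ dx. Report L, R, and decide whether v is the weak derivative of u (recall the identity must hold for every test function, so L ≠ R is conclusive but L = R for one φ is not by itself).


LHS = -4/π, RHS = -4/π. Yes, v = u' weakly.

u(x) = x**2 - x + 1, classical derivative u'(x) = 2*x - 1.
φ(x) = sin(πx/2), so φ'(x) = π*cos(π*x/2)/2.
Note φ(0) = φ(2) = 0, so the boundary term u·φ vanishes.
LHS = ∫_0^2 u(x) φ'(x) dx = ∫_0^2 (π*x^2*cos(π*x/2)/2 - π*x*cos(π*x/2)/2 + π*cos(π*x/2)/2) dx. Term by term:
  ∫_0^2 π*cos(π*x/2)/2 dx = 0;  ∫_0^2 π*x^2*cos(π*x/2)/2 dx = -8/π;  ∫_0^2 -π*x*cos(π*x/2)/2 dx = 4/π.
Sum: 0 − 8/π + 4/π = -4/π.
So LHS = -4/π.
∫_0^2 v(x) φ(x) dx = ∫_0^2 (2*x*sin(π*x/2) - sin(π*x/2)) dx. Term by term:
  ∫_0^2 -sin(π*x/2) dx = -4/π;  ∫_0^2 2*x*sin(π*x/2) dx = 8/π.
Sum: -4/π + 8/π = 4/π.
So RHS = -∫_0^2 v(x) φ(x) dx = -4/π.
LHS = RHS, so the identity holds for this test φ.
Moreover u is smooth here and v(x) = u'(x) = 2*x - 1 pointwise, so the identity holds for every test function. Hence v is the weak derivative of u.
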